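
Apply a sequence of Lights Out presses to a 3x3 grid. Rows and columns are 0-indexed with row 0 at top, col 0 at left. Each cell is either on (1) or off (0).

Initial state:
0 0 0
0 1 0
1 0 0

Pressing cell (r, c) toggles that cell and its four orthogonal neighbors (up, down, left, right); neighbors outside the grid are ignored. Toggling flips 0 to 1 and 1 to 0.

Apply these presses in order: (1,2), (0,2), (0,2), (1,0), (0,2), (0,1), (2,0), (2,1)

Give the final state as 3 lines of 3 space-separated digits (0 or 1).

After press 1 at (1,2):
0 0 1
0 0 1
1 0 1

After press 2 at (0,2):
0 1 0
0 0 0
1 0 1

After press 3 at (0,2):
0 0 1
0 0 1
1 0 1

After press 4 at (1,0):
1 0 1
1 1 1
0 0 1

After press 5 at (0,2):
1 1 0
1 1 0
0 0 1

After press 6 at (0,1):
0 0 1
1 0 0
0 0 1

After press 7 at (2,0):
0 0 1
0 0 0
1 1 1

After press 8 at (2,1):
0 0 1
0 1 0
0 0 0

Answer: 0 0 1
0 1 0
0 0 0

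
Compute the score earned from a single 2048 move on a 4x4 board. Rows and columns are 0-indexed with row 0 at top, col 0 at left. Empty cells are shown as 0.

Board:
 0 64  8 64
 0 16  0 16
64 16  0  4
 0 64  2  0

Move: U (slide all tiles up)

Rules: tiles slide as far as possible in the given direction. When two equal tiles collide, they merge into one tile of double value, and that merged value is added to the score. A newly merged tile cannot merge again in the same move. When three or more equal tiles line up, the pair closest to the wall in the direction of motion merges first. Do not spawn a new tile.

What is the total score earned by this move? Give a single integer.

Answer: 32

Derivation:
Slide up:
col 0: [0, 0, 64, 0] -> [64, 0, 0, 0]  score +0 (running 0)
col 1: [64, 16, 16, 64] -> [64, 32, 64, 0]  score +32 (running 32)
col 2: [8, 0, 0, 2] -> [8, 2, 0, 0]  score +0 (running 32)
col 3: [64, 16, 4, 0] -> [64, 16, 4, 0]  score +0 (running 32)
Board after move:
64 64  8 64
 0 32  2 16
 0 64  0  4
 0  0  0  0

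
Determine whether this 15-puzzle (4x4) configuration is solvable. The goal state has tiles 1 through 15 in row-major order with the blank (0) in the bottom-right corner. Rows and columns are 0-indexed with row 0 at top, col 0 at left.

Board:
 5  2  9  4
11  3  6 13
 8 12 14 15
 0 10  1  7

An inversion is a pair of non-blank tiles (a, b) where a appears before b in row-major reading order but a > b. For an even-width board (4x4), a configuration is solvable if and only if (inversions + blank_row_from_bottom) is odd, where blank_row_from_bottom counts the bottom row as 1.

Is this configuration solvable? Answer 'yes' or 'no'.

Inversions: 39
Blank is in row 3 (0-indexed from top), which is row 1 counting from the bottom (bottom = 1).
39 + 1 = 40, which is even, so the puzzle is not solvable.

Answer: no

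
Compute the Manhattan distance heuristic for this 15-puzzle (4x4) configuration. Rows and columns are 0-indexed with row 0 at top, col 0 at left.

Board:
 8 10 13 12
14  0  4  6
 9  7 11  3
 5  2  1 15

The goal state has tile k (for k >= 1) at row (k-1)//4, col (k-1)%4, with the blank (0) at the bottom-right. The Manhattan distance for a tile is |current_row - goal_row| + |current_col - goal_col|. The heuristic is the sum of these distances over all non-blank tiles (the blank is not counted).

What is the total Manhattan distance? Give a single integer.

Tile 8: (0,0)->(1,3) = 4
Tile 10: (0,1)->(2,1) = 2
Tile 13: (0,2)->(3,0) = 5
Tile 12: (0,3)->(2,3) = 2
Tile 14: (1,0)->(3,1) = 3
Tile 4: (1,2)->(0,3) = 2
Tile 6: (1,3)->(1,1) = 2
Tile 9: (2,0)->(2,0) = 0
Tile 7: (2,1)->(1,2) = 2
Tile 11: (2,2)->(2,2) = 0
Tile 3: (2,3)->(0,2) = 3
Tile 5: (3,0)->(1,0) = 2
Tile 2: (3,1)->(0,1) = 3
Tile 1: (3,2)->(0,0) = 5
Tile 15: (3,3)->(3,2) = 1
Sum: 4 + 2 + 5 + 2 + 3 + 2 + 2 + 0 + 2 + 0 + 3 + 2 + 3 + 5 + 1 = 36

Answer: 36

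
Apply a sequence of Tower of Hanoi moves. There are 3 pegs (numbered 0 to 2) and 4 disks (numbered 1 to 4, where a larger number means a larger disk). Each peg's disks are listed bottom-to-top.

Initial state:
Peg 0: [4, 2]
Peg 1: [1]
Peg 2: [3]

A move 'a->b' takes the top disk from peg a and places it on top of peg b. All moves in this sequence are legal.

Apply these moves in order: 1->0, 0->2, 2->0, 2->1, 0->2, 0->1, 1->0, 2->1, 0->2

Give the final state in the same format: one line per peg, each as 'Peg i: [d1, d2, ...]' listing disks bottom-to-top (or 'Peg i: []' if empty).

After move 1 (1->0):
Peg 0: [4, 2, 1]
Peg 1: []
Peg 2: [3]

After move 2 (0->2):
Peg 0: [4, 2]
Peg 1: []
Peg 2: [3, 1]

After move 3 (2->0):
Peg 0: [4, 2, 1]
Peg 1: []
Peg 2: [3]

After move 4 (2->1):
Peg 0: [4, 2, 1]
Peg 1: [3]
Peg 2: []

After move 5 (0->2):
Peg 0: [4, 2]
Peg 1: [3]
Peg 2: [1]

After move 6 (0->1):
Peg 0: [4]
Peg 1: [3, 2]
Peg 2: [1]

After move 7 (1->0):
Peg 0: [4, 2]
Peg 1: [3]
Peg 2: [1]

After move 8 (2->1):
Peg 0: [4, 2]
Peg 1: [3, 1]
Peg 2: []

After move 9 (0->2):
Peg 0: [4]
Peg 1: [3, 1]
Peg 2: [2]

Answer: Peg 0: [4]
Peg 1: [3, 1]
Peg 2: [2]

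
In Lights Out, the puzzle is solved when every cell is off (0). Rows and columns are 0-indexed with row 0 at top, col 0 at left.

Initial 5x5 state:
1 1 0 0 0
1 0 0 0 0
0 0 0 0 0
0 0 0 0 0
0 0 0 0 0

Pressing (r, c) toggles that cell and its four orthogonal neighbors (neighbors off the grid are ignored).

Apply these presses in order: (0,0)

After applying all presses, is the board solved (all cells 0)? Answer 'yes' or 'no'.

Answer: yes

Derivation:
After press 1 at (0,0):
0 0 0 0 0
0 0 0 0 0
0 0 0 0 0
0 0 0 0 0
0 0 0 0 0

Lights still on: 0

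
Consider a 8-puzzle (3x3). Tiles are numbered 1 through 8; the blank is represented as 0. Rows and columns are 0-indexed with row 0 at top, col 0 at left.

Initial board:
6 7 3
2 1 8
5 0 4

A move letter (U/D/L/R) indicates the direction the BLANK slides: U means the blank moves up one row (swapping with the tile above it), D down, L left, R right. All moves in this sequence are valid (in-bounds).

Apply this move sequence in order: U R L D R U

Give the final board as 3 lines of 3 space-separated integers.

Answer: 6 7 3
2 1 0
5 4 8

Derivation:
After move 1 (U):
6 7 3
2 0 8
5 1 4

After move 2 (R):
6 7 3
2 8 0
5 1 4

After move 3 (L):
6 7 3
2 0 8
5 1 4

After move 4 (D):
6 7 3
2 1 8
5 0 4

After move 5 (R):
6 7 3
2 1 8
5 4 0

After move 6 (U):
6 7 3
2 1 0
5 4 8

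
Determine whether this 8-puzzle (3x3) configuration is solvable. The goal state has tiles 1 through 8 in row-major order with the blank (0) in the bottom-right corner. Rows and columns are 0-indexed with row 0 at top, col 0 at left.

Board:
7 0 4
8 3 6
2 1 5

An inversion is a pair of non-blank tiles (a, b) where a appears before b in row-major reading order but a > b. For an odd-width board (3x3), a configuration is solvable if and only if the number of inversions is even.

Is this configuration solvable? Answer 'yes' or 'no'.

Inversions (pairs i<j in row-major order where tile[i] > tile[j] > 0): 20
20 is even, so the puzzle is solvable.

Answer: yes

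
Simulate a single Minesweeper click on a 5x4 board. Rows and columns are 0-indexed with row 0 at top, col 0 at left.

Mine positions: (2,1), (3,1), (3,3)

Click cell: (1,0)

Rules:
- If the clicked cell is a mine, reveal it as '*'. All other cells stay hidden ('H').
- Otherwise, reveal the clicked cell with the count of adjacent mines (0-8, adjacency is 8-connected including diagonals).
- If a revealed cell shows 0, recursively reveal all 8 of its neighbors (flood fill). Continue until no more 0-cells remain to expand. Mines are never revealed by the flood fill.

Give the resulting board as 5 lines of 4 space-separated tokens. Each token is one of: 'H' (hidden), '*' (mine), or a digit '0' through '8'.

H H H H
1 H H H
H H H H
H H H H
H H H H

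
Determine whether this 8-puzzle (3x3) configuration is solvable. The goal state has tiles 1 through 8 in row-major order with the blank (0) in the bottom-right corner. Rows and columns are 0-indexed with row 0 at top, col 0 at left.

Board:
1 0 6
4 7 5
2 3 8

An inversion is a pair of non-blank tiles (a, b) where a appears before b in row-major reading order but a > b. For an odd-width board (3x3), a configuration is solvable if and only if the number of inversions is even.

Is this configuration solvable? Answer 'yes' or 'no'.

Inversions (pairs i<j in row-major order where tile[i] > tile[j] > 0): 11
11 is odd, so the puzzle is not solvable.

Answer: no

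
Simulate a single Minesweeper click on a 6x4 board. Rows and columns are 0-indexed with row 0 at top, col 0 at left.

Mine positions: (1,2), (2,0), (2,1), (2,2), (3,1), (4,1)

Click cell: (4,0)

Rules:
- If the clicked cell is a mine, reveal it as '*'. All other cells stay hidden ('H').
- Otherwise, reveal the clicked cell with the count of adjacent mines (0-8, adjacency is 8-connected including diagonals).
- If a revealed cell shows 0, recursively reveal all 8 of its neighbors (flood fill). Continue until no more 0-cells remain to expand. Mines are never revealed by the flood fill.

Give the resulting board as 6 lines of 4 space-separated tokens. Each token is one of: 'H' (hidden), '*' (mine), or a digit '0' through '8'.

H H H H
H H H H
H H H H
H H H H
2 H H H
H H H H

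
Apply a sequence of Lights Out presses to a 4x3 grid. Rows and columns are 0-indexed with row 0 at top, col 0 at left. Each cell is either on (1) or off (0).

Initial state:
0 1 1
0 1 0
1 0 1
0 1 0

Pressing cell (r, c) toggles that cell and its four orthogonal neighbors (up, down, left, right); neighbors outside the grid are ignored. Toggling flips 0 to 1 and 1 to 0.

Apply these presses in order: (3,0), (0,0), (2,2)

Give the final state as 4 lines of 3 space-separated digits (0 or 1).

Answer: 1 0 1
1 1 1
0 1 0
1 0 1

Derivation:
After press 1 at (3,0):
0 1 1
0 1 0
0 0 1
1 0 0

After press 2 at (0,0):
1 0 1
1 1 0
0 0 1
1 0 0

After press 3 at (2,2):
1 0 1
1 1 1
0 1 0
1 0 1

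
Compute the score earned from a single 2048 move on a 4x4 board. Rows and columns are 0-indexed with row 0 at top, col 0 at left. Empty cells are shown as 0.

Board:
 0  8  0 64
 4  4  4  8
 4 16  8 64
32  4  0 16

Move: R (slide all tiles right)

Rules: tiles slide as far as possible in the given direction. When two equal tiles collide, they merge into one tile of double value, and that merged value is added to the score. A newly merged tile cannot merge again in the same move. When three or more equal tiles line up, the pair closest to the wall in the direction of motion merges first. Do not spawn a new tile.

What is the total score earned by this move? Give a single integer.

Answer: 8

Derivation:
Slide right:
row 0: [0, 8, 0, 64] -> [0, 0, 8, 64]  score +0 (running 0)
row 1: [4, 4, 4, 8] -> [0, 4, 8, 8]  score +8 (running 8)
row 2: [4, 16, 8, 64] -> [4, 16, 8, 64]  score +0 (running 8)
row 3: [32, 4, 0, 16] -> [0, 32, 4, 16]  score +0 (running 8)
Board after move:
 0  0  8 64
 0  4  8  8
 4 16  8 64
 0 32  4 16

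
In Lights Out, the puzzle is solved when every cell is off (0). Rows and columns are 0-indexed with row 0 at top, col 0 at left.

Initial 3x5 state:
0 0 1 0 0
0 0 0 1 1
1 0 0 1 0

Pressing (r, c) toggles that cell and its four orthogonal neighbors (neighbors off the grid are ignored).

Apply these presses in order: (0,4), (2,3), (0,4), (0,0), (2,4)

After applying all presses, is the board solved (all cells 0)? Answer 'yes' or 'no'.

Answer: no

Derivation:
After press 1 at (0,4):
0 0 1 1 1
0 0 0 1 0
1 0 0 1 0

After press 2 at (2,3):
0 0 1 1 1
0 0 0 0 0
1 0 1 0 1

After press 3 at (0,4):
0 0 1 0 0
0 0 0 0 1
1 0 1 0 1

After press 4 at (0,0):
1 1 1 0 0
1 0 0 0 1
1 0 1 0 1

After press 5 at (2,4):
1 1 1 0 0
1 0 0 0 0
1 0 1 1 0

Lights still on: 7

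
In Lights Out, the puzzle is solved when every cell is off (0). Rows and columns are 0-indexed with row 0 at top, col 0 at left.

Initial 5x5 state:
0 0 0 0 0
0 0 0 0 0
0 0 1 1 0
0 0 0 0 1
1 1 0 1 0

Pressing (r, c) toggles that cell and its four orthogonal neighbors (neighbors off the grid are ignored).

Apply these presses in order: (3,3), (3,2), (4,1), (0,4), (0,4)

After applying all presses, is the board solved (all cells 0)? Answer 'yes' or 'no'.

Answer: yes

Derivation:
After press 1 at (3,3):
0 0 0 0 0
0 0 0 0 0
0 0 1 0 0
0 0 1 1 0
1 1 0 0 0

After press 2 at (3,2):
0 0 0 0 0
0 0 0 0 0
0 0 0 0 0
0 1 0 0 0
1 1 1 0 0

After press 3 at (4,1):
0 0 0 0 0
0 0 0 0 0
0 0 0 0 0
0 0 0 0 0
0 0 0 0 0

After press 4 at (0,4):
0 0 0 1 1
0 0 0 0 1
0 0 0 0 0
0 0 0 0 0
0 0 0 0 0

After press 5 at (0,4):
0 0 0 0 0
0 0 0 0 0
0 0 0 0 0
0 0 0 0 0
0 0 0 0 0

Lights still on: 0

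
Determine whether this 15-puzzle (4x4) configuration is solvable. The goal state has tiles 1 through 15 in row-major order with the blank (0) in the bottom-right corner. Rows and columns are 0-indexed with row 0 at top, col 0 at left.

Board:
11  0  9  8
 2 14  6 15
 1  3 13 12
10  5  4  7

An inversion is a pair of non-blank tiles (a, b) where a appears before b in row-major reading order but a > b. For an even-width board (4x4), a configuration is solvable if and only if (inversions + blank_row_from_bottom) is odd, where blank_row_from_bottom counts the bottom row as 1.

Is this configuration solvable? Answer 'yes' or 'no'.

Answer: no

Derivation:
Inversions: 60
Blank is in row 0 (0-indexed from top), which is row 4 counting from the bottom (bottom = 1).
60 + 4 = 64, which is even, so the puzzle is not solvable.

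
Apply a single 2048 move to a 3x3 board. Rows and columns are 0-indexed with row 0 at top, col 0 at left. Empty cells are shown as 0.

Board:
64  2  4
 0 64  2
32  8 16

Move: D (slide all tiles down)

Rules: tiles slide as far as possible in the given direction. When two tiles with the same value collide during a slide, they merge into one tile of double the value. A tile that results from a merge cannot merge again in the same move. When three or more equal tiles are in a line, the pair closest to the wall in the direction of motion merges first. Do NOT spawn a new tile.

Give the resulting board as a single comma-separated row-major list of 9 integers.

Slide down:
col 0: [64, 0, 32] -> [0, 64, 32]
col 1: [2, 64, 8] -> [2, 64, 8]
col 2: [4, 2, 16] -> [4, 2, 16]

Answer: 0, 2, 4, 64, 64, 2, 32, 8, 16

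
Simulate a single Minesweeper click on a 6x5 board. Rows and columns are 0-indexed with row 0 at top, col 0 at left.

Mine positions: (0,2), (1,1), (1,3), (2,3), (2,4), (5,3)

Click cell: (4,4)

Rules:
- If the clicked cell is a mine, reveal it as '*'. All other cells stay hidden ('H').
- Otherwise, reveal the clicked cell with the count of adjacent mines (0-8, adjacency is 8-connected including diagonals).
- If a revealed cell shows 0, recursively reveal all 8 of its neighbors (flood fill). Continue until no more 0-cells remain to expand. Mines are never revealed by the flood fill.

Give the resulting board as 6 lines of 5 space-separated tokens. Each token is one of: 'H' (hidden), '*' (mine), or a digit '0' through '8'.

H H H H H
H H H H H
H H H H H
H H H H H
H H H H 1
H H H H H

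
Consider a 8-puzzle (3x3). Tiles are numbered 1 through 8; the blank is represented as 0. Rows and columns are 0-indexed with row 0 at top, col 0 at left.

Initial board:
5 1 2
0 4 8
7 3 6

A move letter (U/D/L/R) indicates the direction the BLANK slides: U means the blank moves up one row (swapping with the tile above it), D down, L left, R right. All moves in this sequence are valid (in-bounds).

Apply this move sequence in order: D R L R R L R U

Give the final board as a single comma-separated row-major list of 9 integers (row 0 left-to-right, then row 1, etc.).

Answer: 5, 1, 2, 7, 4, 0, 3, 6, 8

Derivation:
After move 1 (D):
5 1 2
7 4 8
0 3 6

After move 2 (R):
5 1 2
7 4 8
3 0 6

After move 3 (L):
5 1 2
7 4 8
0 3 6

After move 4 (R):
5 1 2
7 4 8
3 0 6

After move 5 (R):
5 1 2
7 4 8
3 6 0

After move 6 (L):
5 1 2
7 4 8
3 0 6

After move 7 (R):
5 1 2
7 4 8
3 6 0

After move 8 (U):
5 1 2
7 4 0
3 6 8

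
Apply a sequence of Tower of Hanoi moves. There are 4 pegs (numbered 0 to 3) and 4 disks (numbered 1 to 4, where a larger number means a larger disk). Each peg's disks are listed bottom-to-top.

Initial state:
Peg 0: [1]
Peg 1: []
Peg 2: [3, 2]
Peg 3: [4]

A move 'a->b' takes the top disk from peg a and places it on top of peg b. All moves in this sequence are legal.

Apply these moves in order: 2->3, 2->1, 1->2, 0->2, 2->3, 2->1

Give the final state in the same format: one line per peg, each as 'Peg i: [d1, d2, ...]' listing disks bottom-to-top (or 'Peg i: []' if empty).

After move 1 (2->3):
Peg 0: [1]
Peg 1: []
Peg 2: [3]
Peg 3: [4, 2]

After move 2 (2->1):
Peg 0: [1]
Peg 1: [3]
Peg 2: []
Peg 3: [4, 2]

After move 3 (1->2):
Peg 0: [1]
Peg 1: []
Peg 2: [3]
Peg 3: [4, 2]

After move 4 (0->2):
Peg 0: []
Peg 1: []
Peg 2: [3, 1]
Peg 3: [4, 2]

After move 5 (2->3):
Peg 0: []
Peg 1: []
Peg 2: [3]
Peg 3: [4, 2, 1]

After move 6 (2->1):
Peg 0: []
Peg 1: [3]
Peg 2: []
Peg 3: [4, 2, 1]

Answer: Peg 0: []
Peg 1: [3]
Peg 2: []
Peg 3: [4, 2, 1]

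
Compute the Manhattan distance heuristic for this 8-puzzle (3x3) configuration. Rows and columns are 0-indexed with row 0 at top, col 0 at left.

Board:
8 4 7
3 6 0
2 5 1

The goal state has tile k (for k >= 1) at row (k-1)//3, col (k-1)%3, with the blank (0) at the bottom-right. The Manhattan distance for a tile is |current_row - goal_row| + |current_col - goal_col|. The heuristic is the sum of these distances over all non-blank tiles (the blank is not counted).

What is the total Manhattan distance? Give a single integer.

Tile 8: (0,0)->(2,1) = 3
Tile 4: (0,1)->(1,0) = 2
Tile 7: (0,2)->(2,0) = 4
Tile 3: (1,0)->(0,2) = 3
Tile 6: (1,1)->(1,2) = 1
Tile 2: (2,0)->(0,1) = 3
Tile 5: (2,1)->(1,1) = 1
Tile 1: (2,2)->(0,0) = 4
Sum: 3 + 2 + 4 + 3 + 1 + 3 + 1 + 4 = 21

Answer: 21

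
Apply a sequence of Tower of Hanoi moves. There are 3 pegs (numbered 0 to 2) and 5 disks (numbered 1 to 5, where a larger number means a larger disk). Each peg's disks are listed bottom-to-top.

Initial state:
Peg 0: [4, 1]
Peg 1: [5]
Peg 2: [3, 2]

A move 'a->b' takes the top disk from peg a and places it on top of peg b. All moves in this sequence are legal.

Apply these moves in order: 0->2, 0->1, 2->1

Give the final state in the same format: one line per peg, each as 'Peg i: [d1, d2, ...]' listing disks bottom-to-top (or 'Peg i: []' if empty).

After move 1 (0->2):
Peg 0: [4]
Peg 1: [5]
Peg 2: [3, 2, 1]

After move 2 (0->1):
Peg 0: []
Peg 1: [5, 4]
Peg 2: [3, 2, 1]

After move 3 (2->1):
Peg 0: []
Peg 1: [5, 4, 1]
Peg 2: [3, 2]

Answer: Peg 0: []
Peg 1: [5, 4, 1]
Peg 2: [3, 2]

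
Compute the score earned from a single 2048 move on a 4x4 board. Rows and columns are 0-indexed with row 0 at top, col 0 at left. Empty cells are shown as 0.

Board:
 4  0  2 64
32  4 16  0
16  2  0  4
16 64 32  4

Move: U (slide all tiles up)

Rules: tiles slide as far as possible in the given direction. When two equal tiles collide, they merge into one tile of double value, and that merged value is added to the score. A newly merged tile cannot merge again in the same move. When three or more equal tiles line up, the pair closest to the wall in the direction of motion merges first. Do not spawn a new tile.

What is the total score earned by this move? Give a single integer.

Slide up:
col 0: [4, 32, 16, 16] -> [4, 32, 32, 0]  score +32 (running 32)
col 1: [0, 4, 2, 64] -> [4, 2, 64, 0]  score +0 (running 32)
col 2: [2, 16, 0, 32] -> [2, 16, 32, 0]  score +0 (running 32)
col 3: [64, 0, 4, 4] -> [64, 8, 0, 0]  score +8 (running 40)
Board after move:
 4  4  2 64
32  2 16  8
32 64 32  0
 0  0  0  0

Answer: 40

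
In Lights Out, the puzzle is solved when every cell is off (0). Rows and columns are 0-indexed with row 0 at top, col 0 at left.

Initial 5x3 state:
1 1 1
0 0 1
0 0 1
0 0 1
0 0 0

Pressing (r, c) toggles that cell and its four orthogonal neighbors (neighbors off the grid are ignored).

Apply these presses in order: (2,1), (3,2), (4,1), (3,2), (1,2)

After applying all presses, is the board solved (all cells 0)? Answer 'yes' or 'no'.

Answer: no

Derivation:
After press 1 at (2,1):
1 1 1
0 1 1
1 1 0
0 1 1
0 0 0

After press 2 at (3,2):
1 1 1
0 1 1
1 1 1
0 0 0
0 0 1

After press 3 at (4,1):
1 1 1
0 1 1
1 1 1
0 1 0
1 1 0

After press 4 at (3,2):
1 1 1
0 1 1
1 1 0
0 0 1
1 1 1

After press 5 at (1,2):
1 1 0
0 0 0
1 1 1
0 0 1
1 1 1

Lights still on: 9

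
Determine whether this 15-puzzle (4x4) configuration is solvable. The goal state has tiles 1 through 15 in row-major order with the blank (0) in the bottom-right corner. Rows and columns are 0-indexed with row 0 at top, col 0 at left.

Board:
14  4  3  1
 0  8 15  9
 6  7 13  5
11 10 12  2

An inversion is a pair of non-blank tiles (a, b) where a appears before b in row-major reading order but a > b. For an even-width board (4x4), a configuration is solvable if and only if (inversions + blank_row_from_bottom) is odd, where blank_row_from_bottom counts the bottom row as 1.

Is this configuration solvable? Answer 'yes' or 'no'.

Answer: no

Derivation:
Inversions: 49
Blank is in row 1 (0-indexed from top), which is row 3 counting from the bottom (bottom = 1).
49 + 3 = 52, which is even, so the puzzle is not solvable.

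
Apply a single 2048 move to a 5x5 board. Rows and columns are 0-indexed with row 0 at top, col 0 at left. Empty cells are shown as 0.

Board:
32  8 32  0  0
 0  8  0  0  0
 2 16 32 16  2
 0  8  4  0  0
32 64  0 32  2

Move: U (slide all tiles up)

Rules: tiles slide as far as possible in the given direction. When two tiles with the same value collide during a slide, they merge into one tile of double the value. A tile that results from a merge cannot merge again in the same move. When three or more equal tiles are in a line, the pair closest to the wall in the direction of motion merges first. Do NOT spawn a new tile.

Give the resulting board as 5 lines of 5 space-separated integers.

Slide up:
col 0: [32, 0, 2, 0, 32] -> [32, 2, 32, 0, 0]
col 1: [8, 8, 16, 8, 64] -> [16, 16, 8, 64, 0]
col 2: [32, 0, 32, 4, 0] -> [64, 4, 0, 0, 0]
col 3: [0, 0, 16, 0, 32] -> [16, 32, 0, 0, 0]
col 4: [0, 0, 2, 0, 2] -> [4, 0, 0, 0, 0]

Answer: 32 16 64 16  4
 2 16  4 32  0
32  8  0  0  0
 0 64  0  0  0
 0  0  0  0  0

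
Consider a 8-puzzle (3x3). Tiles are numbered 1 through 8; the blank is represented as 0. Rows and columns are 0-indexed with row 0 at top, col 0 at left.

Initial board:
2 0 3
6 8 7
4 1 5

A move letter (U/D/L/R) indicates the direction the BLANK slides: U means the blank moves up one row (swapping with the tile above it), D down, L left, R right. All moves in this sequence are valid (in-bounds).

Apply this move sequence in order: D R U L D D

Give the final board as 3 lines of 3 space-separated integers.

After move 1 (D):
2 8 3
6 0 7
4 1 5

After move 2 (R):
2 8 3
6 7 0
4 1 5

After move 3 (U):
2 8 0
6 7 3
4 1 5

After move 4 (L):
2 0 8
6 7 3
4 1 5

After move 5 (D):
2 7 8
6 0 3
4 1 5

After move 6 (D):
2 7 8
6 1 3
4 0 5

Answer: 2 7 8
6 1 3
4 0 5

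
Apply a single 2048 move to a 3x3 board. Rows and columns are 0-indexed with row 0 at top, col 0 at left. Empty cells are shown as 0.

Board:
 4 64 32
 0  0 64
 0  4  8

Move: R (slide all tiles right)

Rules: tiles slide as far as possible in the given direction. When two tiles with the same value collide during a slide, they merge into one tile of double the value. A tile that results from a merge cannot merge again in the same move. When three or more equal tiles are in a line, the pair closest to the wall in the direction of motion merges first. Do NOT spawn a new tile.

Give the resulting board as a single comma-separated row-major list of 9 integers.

Slide right:
row 0: [4, 64, 32] -> [4, 64, 32]
row 1: [0, 0, 64] -> [0, 0, 64]
row 2: [0, 4, 8] -> [0, 4, 8]

Answer: 4, 64, 32, 0, 0, 64, 0, 4, 8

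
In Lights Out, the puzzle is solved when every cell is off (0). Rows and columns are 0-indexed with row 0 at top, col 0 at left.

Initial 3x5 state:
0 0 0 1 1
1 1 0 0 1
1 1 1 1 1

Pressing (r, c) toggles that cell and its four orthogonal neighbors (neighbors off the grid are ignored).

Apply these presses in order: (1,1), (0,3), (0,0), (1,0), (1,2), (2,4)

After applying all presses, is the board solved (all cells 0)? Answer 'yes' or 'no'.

After press 1 at (1,1):
0 1 0 1 1
0 0 1 0 1
1 0 1 1 1

After press 2 at (0,3):
0 1 1 0 0
0 0 1 1 1
1 0 1 1 1

After press 3 at (0,0):
1 0 1 0 0
1 0 1 1 1
1 0 1 1 1

After press 4 at (1,0):
0 0 1 0 0
0 1 1 1 1
0 0 1 1 1

After press 5 at (1,2):
0 0 0 0 0
0 0 0 0 1
0 0 0 1 1

After press 6 at (2,4):
0 0 0 0 0
0 0 0 0 0
0 0 0 0 0

Lights still on: 0

Answer: yes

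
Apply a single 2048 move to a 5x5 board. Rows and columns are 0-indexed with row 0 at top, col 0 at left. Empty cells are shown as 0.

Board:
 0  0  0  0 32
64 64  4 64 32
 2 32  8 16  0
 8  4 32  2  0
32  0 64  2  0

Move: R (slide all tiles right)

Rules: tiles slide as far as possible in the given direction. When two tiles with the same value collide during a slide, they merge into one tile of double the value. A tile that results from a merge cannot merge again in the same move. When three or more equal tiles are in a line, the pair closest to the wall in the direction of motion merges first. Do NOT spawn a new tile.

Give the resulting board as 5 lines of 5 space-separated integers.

Answer:   0   0   0   0  32
  0 128   4  64  32
  0   2  32   8  16
  0   8   4  32   2
  0   0  32  64   2

Derivation:
Slide right:
row 0: [0, 0, 0, 0, 32] -> [0, 0, 0, 0, 32]
row 1: [64, 64, 4, 64, 32] -> [0, 128, 4, 64, 32]
row 2: [2, 32, 8, 16, 0] -> [0, 2, 32, 8, 16]
row 3: [8, 4, 32, 2, 0] -> [0, 8, 4, 32, 2]
row 4: [32, 0, 64, 2, 0] -> [0, 0, 32, 64, 2]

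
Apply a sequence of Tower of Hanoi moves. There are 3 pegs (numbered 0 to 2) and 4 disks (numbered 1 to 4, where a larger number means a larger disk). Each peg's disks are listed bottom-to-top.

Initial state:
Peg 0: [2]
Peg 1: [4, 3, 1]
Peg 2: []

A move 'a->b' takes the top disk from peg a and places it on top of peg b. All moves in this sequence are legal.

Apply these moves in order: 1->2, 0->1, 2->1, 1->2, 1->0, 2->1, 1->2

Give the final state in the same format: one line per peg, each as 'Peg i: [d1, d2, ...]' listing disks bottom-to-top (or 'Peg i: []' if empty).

After move 1 (1->2):
Peg 0: [2]
Peg 1: [4, 3]
Peg 2: [1]

After move 2 (0->1):
Peg 0: []
Peg 1: [4, 3, 2]
Peg 2: [1]

After move 3 (2->1):
Peg 0: []
Peg 1: [4, 3, 2, 1]
Peg 2: []

After move 4 (1->2):
Peg 0: []
Peg 1: [4, 3, 2]
Peg 2: [1]

After move 5 (1->0):
Peg 0: [2]
Peg 1: [4, 3]
Peg 2: [1]

After move 6 (2->1):
Peg 0: [2]
Peg 1: [4, 3, 1]
Peg 2: []

After move 7 (1->2):
Peg 0: [2]
Peg 1: [4, 3]
Peg 2: [1]

Answer: Peg 0: [2]
Peg 1: [4, 3]
Peg 2: [1]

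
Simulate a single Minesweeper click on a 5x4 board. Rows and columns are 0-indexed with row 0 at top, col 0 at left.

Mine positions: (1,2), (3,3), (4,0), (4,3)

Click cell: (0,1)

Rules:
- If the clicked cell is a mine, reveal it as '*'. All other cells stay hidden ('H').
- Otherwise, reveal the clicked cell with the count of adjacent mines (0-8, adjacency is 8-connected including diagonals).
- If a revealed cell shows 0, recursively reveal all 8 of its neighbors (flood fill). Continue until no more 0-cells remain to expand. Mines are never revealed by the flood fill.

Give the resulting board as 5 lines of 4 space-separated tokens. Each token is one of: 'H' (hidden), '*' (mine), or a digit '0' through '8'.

H 1 H H
H H H H
H H H H
H H H H
H H H H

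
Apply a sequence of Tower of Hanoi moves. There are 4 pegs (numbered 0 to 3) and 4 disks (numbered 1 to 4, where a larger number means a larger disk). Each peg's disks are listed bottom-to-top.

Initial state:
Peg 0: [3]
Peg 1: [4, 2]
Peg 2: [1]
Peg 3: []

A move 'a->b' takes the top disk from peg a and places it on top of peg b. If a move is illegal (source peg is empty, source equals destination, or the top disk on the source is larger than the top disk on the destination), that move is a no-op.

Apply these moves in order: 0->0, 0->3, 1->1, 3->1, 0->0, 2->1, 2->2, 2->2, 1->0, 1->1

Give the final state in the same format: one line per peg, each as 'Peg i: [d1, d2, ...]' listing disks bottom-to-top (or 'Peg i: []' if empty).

After move 1 (0->0):
Peg 0: [3]
Peg 1: [4, 2]
Peg 2: [1]
Peg 3: []

After move 2 (0->3):
Peg 0: []
Peg 1: [4, 2]
Peg 2: [1]
Peg 3: [3]

After move 3 (1->1):
Peg 0: []
Peg 1: [4, 2]
Peg 2: [1]
Peg 3: [3]

After move 4 (3->1):
Peg 0: []
Peg 1: [4, 2]
Peg 2: [1]
Peg 3: [3]

After move 5 (0->0):
Peg 0: []
Peg 1: [4, 2]
Peg 2: [1]
Peg 3: [3]

After move 6 (2->1):
Peg 0: []
Peg 1: [4, 2, 1]
Peg 2: []
Peg 3: [3]

After move 7 (2->2):
Peg 0: []
Peg 1: [4, 2, 1]
Peg 2: []
Peg 3: [3]

After move 8 (2->2):
Peg 0: []
Peg 1: [4, 2, 1]
Peg 2: []
Peg 3: [3]

After move 9 (1->0):
Peg 0: [1]
Peg 1: [4, 2]
Peg 2: []
Peg 3: [3]

After move 10 (1->1):
Peg 0: [1]
Peg 1: [4, 2]
Peg 2: []
Peg 3: [3]

Answer: Peg 0: [1]
Peg 1: [4, 2]
Peg 2: []
Peg 3: [3]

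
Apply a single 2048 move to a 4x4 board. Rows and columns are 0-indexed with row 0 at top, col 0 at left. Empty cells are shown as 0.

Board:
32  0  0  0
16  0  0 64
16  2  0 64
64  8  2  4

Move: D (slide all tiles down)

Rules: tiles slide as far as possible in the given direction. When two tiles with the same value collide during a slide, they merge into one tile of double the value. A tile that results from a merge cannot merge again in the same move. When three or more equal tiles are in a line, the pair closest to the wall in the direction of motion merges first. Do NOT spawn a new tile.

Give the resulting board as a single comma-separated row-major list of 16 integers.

Slide down:
col 0: [32, 16, 16, 64] -> [0, 32, 32, 64]
col 1: [0, 0, 2, 8] -> [0, 0, 2, 8]
col 2: [0, 0, 0, 2] -> [0, 0, 0, 2]
col 3: [0, 64, 64, 4] -> [0, 0, 128, 4]

Answer: 0, 0, 0, 0, 32, 0, 0, 0, 32, 2, 0, 128, 64, 8, 2, 4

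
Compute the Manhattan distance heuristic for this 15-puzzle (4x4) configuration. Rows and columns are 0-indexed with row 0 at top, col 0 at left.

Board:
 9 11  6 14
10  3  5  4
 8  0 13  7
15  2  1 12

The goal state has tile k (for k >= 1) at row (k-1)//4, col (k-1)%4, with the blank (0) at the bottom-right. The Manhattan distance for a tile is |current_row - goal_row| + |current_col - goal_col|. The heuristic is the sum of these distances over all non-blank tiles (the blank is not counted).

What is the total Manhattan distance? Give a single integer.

Tile 9: at (0,0), goal (2,0), distance |0-2|+|0-0| = 2
Tile 11: at (0,1), goal (2,2), distance |0-2|+|1-2| = 3
Tile 6: at (0,2), goal (1,1), distance |0-1|+|2-1| = 2
Tile 14: at (0,3), goal (3,1), distance |0-3|+|3-1| = 5
Tile 10: at (1,0), goal (2,1), distance |1-2|+|0-1| = 2
Tile 3: at (1,1), goal (0,2), distance |1-0|+|1-2| = 2
Tile 5: at (1,2), goal (1,0), distance |1-1|+|2-0| = 2
Tile 4: at (1,3), goal (0,3), distance |1-0|+|3-3| = 1
Tile 8: at (2,0), goal (1,3), distance |2-1|+|0-3| = 4
Tile 13: at (2,2), goal (3,0), distance |2-3|+|2-0| = 3
Tile 7: at (2,3), goal (1,2), distance |2-1|+|3-2| = 2
Tile 15: at (3,0), goal (3,2), distance |3-3|+|0-2| = 2
Tile 2: at (3,1), goal (0,1), distance |3-0|+|1-1| = 3
Tile 1: at (3,2), goal (0,0), distance |3-0|+|2-0| = 5
Tile 12: at (3,3), goal (2,3), distance |3-2|+|3-3| = 1
Sum: 2 + 3 + 2 + 5 + 2 + 2 + 2 + 1 + 4 + 3 + 2 + 2 + 3 + 5 + 1 = 39

Answer: 39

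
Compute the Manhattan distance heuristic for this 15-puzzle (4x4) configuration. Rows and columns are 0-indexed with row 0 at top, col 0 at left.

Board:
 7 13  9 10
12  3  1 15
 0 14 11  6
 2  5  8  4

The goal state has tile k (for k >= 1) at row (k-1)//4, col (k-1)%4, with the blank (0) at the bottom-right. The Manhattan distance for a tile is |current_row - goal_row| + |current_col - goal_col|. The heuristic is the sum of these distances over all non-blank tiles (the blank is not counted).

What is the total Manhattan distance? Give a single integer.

Answer: 44

Derivation:
Tile 7: (0,0)->(1,2) = 3
Tile 13: (0,1)->(3,0) = 4
Tile 9: (0,2)->(2,0) = 4
Tile 10: (0,3)->(2,1) = 4
Tile 12: (1,0)->(2,3) = 4
Tile 3: (1,1)->(0,2) = 2
Tile 1: (1,2)->(0,0) = 3
Tile 15: (1,3)->(3,2) = 3
Tile 14: (2,1)->(3,1) = 1
Tile 11: (2,2)->(2,2) = 0
Tile 6: (2,3)->(1,1) = 3
Tile 2: (3,0)->(0,1) = 4
Tile 5: (3,1)->(1,0) = 3
Tile 8: (3,2)->(1,3) = 3
Tile 4: (3,3)->(0,3) = 3
Sum: 3 + 4 + 4 + 4 + 4 + 2 + 3 + 3 + 1 + 0 + 3 + 4 + 3 + 3 + 3 = 44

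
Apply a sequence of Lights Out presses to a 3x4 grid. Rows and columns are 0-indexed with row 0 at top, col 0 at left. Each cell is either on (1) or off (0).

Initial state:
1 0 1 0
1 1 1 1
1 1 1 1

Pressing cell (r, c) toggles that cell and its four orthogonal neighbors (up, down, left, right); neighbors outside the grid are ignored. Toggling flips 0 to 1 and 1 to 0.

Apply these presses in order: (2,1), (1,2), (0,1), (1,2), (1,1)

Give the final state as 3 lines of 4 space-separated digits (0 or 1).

After press 1 at (2,1):
1 0 1 0
1 0 1 1
0 0 0 1

After press 2 at (1,2):
1 0 0 0
1 1 0 0
0 0 1 1

After press 3 at (0,1):
0 1 1 0
1 0 0 0
0 0 1 1

After press 4 at (1,2):
0 1 0 0
1 1 1 1
0 0 0 1

After press 5 at (1,1):
0 0 0 0
0 0 0 1
0 1 0 1

Answer: 0 0 0 0
0 0 0 1
0 1 0 1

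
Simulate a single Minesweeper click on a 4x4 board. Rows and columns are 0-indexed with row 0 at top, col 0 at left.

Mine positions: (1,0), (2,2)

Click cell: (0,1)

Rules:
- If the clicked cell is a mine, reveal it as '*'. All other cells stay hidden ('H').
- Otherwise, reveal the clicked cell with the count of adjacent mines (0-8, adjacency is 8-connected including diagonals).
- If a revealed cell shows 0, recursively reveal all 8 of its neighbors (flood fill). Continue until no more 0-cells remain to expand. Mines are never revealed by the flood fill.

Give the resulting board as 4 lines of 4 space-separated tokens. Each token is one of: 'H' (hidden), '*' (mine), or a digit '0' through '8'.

H 1 H H
H H H H
H H H H
H H H H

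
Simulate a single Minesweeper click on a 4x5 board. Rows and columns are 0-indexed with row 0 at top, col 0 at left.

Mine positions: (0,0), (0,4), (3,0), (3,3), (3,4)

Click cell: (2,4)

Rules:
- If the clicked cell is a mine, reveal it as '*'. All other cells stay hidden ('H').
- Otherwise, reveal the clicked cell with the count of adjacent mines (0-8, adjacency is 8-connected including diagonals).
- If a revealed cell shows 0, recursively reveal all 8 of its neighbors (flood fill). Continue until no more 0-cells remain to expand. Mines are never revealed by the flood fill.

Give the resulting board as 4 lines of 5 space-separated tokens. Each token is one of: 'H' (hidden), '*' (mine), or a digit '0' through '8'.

H H H H H
H H H H H
H H H H 2
H H H H H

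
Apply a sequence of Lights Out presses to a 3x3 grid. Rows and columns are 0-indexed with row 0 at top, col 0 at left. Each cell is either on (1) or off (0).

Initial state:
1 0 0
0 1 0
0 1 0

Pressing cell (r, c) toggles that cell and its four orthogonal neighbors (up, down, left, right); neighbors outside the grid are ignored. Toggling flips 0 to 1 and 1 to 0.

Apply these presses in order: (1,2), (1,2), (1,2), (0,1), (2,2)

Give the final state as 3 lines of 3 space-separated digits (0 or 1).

Answer: 0 1 0
0 1 0
0 0 0

Derivation:
After press 1 at (1,2):
1 0 1
0 0 1
0 1 1

After press 2 at (1,2):
1 0 0
0 1 0
0 1 0

After press 3 at (1,2):
1 0 1
0 0 1
0 1 1

After press 4 at (0,1):
0 1 0
0 1 1
0 1 1

After press 5 at (2,2):
0 1 0
0 1 0
0 0 0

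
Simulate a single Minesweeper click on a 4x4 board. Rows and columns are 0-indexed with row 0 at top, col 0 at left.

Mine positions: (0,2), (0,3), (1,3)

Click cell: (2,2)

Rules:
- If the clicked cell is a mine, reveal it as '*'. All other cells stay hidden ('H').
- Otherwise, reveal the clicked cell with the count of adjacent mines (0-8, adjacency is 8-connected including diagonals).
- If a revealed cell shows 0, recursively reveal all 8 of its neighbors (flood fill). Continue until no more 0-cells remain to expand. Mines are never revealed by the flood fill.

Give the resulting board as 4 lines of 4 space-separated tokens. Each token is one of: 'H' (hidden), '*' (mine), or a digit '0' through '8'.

H H H H
H H H H
H H 1 H
H H H H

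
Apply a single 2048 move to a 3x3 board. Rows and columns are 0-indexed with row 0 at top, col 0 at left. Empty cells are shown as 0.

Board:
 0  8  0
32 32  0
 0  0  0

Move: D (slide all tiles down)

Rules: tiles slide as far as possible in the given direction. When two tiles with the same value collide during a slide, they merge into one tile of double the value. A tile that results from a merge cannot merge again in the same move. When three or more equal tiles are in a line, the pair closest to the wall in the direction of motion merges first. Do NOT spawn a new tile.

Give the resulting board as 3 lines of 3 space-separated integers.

Slide down:
col 0: [0, 32, 0] -> [0, 0, 32]
col 1: [8, 32, 0] -> [0, 8, 32]
col 2: [0, 0, 0] -> [0, 0, 0]

Answer:  0  0  0
 0  8  0
32 32  0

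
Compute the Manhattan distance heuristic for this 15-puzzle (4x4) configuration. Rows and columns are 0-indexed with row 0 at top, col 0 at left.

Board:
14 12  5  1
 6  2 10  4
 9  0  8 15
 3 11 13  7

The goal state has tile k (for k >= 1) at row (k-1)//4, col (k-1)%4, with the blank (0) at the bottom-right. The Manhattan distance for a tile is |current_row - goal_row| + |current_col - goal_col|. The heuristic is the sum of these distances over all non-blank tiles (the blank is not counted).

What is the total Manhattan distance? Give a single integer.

Tile 14: at (0,0), goal (3,1), distance |0-3|+|0-1| = 4
Tile 12: at (0,1), goal (2,3), distance |0-2|+|1-3| = 4
Tile 5: at (0,2), goal (1,0), distance |0-1|+|2-0| = 3
Tile 1: at (0,3), goal (0,0), distance |0-0|+|3-0| = 3
Tile 6: at (1,0), goal (1,1), distance |1-1|+|0-1| = 1
Tile 2: at (1,1), goal (0,1), distance |1-0|+|1-1| = 1
Tile 10: at (1,2), goal (2,1), distance |1-2|+|2-1| = 2
Tile 4: at (1,3), goal (0,3), distance |1-0|+|3-3| = 1
Tile 9: at (2,0), goal (2,0), distance |2-2|+|0-0| = 0
Tile 8: at (2,2), goal (1,3), distance |2-1|+|2-3| = 2
Tile 15: at (2,3), goal (3,2), distance |2-3|+|3-2| = 2
Tile 3: at (3,0), goal (0,2), distance |3-0|+|0-2| = 5
Tile 11: at (3,1), goal (2,2), distance |3-2|+|1-2| = 2
Tile 13: at (3,2), goal (3,0), distance |3-3|+|2-0| = 2
Tile 7: at (3,3), goal (1,2), distance |3-1|+|3-2| = 3
Sum: 4 + 4 + 3 + 3 + 1 + 1 + 2 + 1 + 0 + 2 + 2 + 5 + 2 + 2 + 3 = 35

Answer: 35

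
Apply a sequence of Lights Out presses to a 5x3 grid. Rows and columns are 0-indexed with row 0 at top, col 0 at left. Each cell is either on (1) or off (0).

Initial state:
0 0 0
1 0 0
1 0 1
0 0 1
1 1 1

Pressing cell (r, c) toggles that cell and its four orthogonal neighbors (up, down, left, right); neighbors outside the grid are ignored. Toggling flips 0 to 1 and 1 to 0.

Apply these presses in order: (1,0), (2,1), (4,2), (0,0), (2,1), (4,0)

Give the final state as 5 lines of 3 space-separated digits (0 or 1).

After press 1 at (1,0):
1 0 0
0 1 0
0 0 1
0 0 1
1 1 1

After press 2 at (2,1):
1 0 0
0 0 0
1 1 0
0 1 1
1 1 1

After press 3 at (4,2):
1 0 0
0 0 0
1 1 0
0 1 0
1 0 0

After press 4 at (0,0):
0 1 0
1 0 0
1 1 0
0 1 0
1 0 0

After press 5 at (2,1):
0 1 0
1 1 0
0 0 1
0 0 0
1 0 0

After press 6 at (4,0):
0 1 0
1 1 0
0 0 1
1 0 0
0 1 0

Answer: 0 1 0
1 1 0
0 0 1
1 0 0
0 1 0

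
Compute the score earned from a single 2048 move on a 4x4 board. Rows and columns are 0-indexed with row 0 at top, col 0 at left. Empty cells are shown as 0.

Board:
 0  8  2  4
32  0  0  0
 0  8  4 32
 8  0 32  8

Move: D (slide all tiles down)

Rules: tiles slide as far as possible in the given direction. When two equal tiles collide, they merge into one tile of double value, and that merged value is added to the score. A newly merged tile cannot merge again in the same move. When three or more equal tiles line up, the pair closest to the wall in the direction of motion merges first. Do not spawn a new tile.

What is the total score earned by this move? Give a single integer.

Slide down:
col 0: [0, 32, 0, 8] -> [0, 0, 32, 8]  score +0 (running 0)
col 1: [8, 0, 8, 0] -> [0, 0, 0, 16]  score +16 (running 16)
col 2: [2, 0, 4, 32] -> [0, 2, 4, 32]  score +0 (running 16)
col 3: [4, 0, 32, 8] -> [0, 4, 32, 8]  score +0 (running 16)
Board after move:
 0  0  0  0
 0  0  2  4
32  0  4 32
 8 16 32  8

Answer: 16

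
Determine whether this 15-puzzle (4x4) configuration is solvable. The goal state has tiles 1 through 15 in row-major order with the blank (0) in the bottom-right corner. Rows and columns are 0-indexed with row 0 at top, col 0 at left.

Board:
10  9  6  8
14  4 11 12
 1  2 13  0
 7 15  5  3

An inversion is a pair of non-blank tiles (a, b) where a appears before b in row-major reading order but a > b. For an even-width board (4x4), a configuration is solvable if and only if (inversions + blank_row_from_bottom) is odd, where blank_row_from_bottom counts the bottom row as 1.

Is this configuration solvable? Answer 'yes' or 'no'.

Answer: no

Derivation:
Inversions: 58
Blank is in row 2 (0-indexed from top), which is row 2 counting from the bottom (bottom = 1).
58 + 2 = 60, which is even, so the puzzle is not solvable.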